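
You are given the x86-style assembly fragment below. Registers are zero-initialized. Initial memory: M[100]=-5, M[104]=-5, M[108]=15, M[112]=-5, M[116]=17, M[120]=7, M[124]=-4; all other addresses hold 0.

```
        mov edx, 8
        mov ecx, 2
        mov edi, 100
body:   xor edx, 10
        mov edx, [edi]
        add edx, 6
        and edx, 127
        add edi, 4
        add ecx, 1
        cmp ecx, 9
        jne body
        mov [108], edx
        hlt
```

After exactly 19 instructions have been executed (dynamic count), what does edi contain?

108

edx=8
ecx=2
edi=100
edx=8^10=2
edx=M[100]=-5
edx=(-5)+6=1
edx=1&127=1
edi=100+4=104
ecx=2+1=3
cmp ecx, 9  (cmp 3,9)
jne body: taken
edx=1^10=11
edx=M[104]=-5
edx=(-5)+6=1
edx=1&127=1
edi=104+4=108
ecx=3+1=4
cmp ecx, 9  (cmp 4,9)
jne body: taken
After step 19: edi = 108.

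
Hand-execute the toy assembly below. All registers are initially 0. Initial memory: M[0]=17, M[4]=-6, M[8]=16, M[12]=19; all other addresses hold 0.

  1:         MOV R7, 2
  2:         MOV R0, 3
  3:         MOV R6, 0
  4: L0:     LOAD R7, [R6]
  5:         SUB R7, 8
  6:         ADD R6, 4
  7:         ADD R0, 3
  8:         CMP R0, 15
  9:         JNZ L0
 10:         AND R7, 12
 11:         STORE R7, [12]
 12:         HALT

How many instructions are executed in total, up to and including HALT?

30

after MOV R7, 2: R7=2
after MOV R0, 3: R0=3
after MOV R6, 0: R6=0
after LOAD R7, [R6]: R7=M[0]=17
after SUB R7, 8: R7=17-8=9
after ADD R6, 4: R6=0+4=4
after ADD R0, 3: R0=3+3=6
CMP R0, 15  (cmp 6,15)
JNZ L0: taken
after LOAD R7, [R6]: R7=M[4]=-6
after SUB R7, 8: R7=(-6)-8=-14
after ADD R6, 4: R6=4+4=8
after ADD R0, 3: R0=6+3=9
CMP R0, 15  (cmp 9,15)
JNZ L0: taken
after LOAD R7, [R6]: R7=M[8]=16
after SUB R7, 8: R7=16-8=8
after ADD R6, 4: R6=8+4=12
after ADD R0, 3: R0=9+3=12
CMP R0, 15  (cmp 12,15)
JNZ L0: taken
after LOAD R7, [R6]: R7=M[12]=19
after SUB R7, 8: R7=19-8=11
after ADD R6, 4: R6=12+4=16
after ADD R0, 3: R0=12+3=15
CMP R0, 15  (cmp 15,15)
JNZ L0: not taken
after AND R7, 12: R7=11&12=8
STORE R7, [12] → M[12]=8
halt.
Total executed instructions: 30.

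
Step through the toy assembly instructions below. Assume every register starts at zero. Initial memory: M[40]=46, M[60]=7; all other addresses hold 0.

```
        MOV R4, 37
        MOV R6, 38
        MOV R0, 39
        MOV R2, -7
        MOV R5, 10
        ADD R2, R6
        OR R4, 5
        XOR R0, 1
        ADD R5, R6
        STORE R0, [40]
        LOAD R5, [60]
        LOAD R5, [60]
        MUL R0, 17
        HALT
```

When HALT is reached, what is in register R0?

646

after MOV R4, 37: R4=37
after MOV R6, 38: R6=38
after MOV R0, 39: R0=39
after MOV R2, -7: R2=-7
after MOV R5, 10: R5=10
after ADD R2, R6: R2=(-7)+38=31
after OR R4, 5: R4=37|5=37
after XOR R0, 1: R0=39^1=38
after ADD R5, R6: R5=10+38=48
STORE R0, [40] → M[40]=38
after LOAD R5, [60]: R5=M[60]=7
after LOAD R5, [60]: R5=M[60]=7
after MUL R0, 17: R0=38*17=646
halt.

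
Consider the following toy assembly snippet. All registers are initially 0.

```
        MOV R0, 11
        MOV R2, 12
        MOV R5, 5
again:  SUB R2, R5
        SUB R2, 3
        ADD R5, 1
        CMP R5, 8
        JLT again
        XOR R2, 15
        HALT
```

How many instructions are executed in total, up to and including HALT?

20

MOV R0, 11 → R0=11
MOV R2, 12 → R2=12
MOV R5, 5 → R5=5
SUB R2, R5 → R2=12-5=7
SUB R2, 3 → R2=7-3=4
ADD R5, 1 → R5=5+1=6
CMP R5, 8  (cmp 6,8)
JLT again: taken
SUB R2, R5 → R2=4-6=-2
SUB R2, 3 → R2=(-2)-3=-5
ADD R5, 1 → R5=6+1=7
CMP R5, 8  (cmp 7,8)
JLT again: taken
SUB R2, R5 → R2=(-5)-7=-12
SUB R2, 3 → R2=(-12)-3=-15
ADD R5, 1 → R5=7+1=8
CMP R5, 8  (cmp 8,8)
JLT again: not taken
XOR R2, 15 → R2=(-15)^15=-2
halt.
Total executed instructions: 20.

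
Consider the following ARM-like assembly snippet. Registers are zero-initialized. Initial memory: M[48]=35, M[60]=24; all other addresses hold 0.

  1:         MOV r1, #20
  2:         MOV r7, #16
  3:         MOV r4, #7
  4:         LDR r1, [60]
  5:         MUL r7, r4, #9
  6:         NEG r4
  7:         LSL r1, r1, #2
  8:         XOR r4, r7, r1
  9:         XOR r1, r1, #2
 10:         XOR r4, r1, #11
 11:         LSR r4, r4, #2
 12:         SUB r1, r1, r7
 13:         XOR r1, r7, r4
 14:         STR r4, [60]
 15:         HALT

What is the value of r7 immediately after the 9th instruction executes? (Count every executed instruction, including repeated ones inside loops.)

after MOV r1, #20: r1=20
after MOV r7, #16: r7=16
after MOV r4, #7: r4=7
after LDR r1, [60]: r1=M[60]=24
after MUL r7, r4, #9: r7=7*9=63
after NEG r4: r4=-(7)=-7
after LSL r1, r1, #2: r1=24<<2=96
after XOR r4, r7, r1: r4=63^96=95
after XOR r1, r1, #2: r1=96^2=98
After step 9: r7 = 63.

63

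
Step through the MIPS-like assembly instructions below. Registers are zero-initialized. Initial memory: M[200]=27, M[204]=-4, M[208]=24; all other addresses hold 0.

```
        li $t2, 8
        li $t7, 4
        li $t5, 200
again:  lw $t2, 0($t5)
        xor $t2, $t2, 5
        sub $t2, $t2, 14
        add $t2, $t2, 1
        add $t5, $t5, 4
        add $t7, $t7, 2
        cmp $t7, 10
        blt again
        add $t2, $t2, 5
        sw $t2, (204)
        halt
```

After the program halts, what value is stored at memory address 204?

$t2=8
$t7=4
$t5=200
$t2=M[200]=27
$t2=27^5=30
$t2=30-14=16
$t2=16+1=17
$t5=200+4=204
$t7=4+2=6
cmp $t7, 10  (cmp 6,10)
blt again: taken
$t2=M[204]=-4
$t2=(-4)^5=-7
$t2=(-7)-14=-21
$t2=(-21)+1=-20
$t5=204+4=208
$t7=6+2=8
cmp $t7, 10  (cmp 8,10)
blt again: taken
$t2=M[208]=24
$t2=24^5=29
$t2=29-14=15
$t2=15+1=16
$t5=208+4=212
$t7=8+2=10
cmp $t7, 10  (cmp 10,10)
blt again: not taken
$t2=16+5=21
sw $t2, (204) → M[204]=21
halt.

21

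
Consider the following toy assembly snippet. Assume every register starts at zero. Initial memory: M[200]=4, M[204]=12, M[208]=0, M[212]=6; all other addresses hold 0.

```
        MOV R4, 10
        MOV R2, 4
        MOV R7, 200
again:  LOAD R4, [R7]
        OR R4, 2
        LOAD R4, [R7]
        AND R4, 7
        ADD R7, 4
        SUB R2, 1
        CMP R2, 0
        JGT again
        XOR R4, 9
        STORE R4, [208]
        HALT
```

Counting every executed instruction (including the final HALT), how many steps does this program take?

38

MOV R4, 10 → R4=10
MOV R2, 4 → R2=4
MOV R7, 200 → R7=200
LOAD R4, [R7] → R4=M[200]=4
OR R4, 2 → R4=4|2=6
LOAD R4, [R7] → R4=M[200]=4
AND R4, 7 → R4=4&7=4
ADD R7, 4 → R7=200+4=204
SUB R2, 1 → R2=4-1=3
CMP R2, 0  (cmp 3,0)
JGT again: taken
LOAD R4, [R7] → R4=M[204]=12
OR R4, 2 → R4=12|2=14
LOAD R4, [R7] → R4=M[204]=12
AND R4, 7 → R4=12&7=4
ADD R7, 4 → R7=204+4=208
SUB R2, 1 → R2=3-1=2
CMP R2, 0  (cmp 2,0)
JGT again: taken
LOAD R4, [R7] → R4=M[208]=0
OR R4, 2 → R4=0|2=2
LOAD R4, [R7] → R4=M[208]=0
AND R4, 7 → R4=0&7=0
ADD R7, 4 → R7=208+4=212
SUB R2, 1 → R2=2-1=1
CMP R2, 0  (cmp 1,0)
JGT again: taken
LOAD R4, [R7] → R4=M[212]=6
OR R4, 2 → R4=6|2=6
LOAD R4, [R7] → R4=M[212]=6
AND R4, 7 → R4=6&7=6
ADD R7, 4 → R7=212+4=216
SUB R2, 1 → R2=1-1=0
CMP R2, 0  (cmp 0,0)
JGT again: not taken
XOR R4, 9 → R4=6^9=15
STORE R4, [208] → M[208]=15
halt.
Total executed instructions: 38.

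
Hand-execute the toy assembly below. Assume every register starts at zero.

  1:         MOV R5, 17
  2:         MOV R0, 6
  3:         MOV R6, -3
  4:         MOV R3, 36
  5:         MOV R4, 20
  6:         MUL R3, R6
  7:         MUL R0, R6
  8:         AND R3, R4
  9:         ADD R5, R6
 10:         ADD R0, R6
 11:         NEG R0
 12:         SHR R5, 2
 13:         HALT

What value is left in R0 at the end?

MOV R5, 17 → R5=17
MOV R0, 6 → R0=6
MOV R6, -3 → R6=-3
MOV R3, 36 → R3=36
MOV R4, 20 → R4=20
MUL R3, R6 → R3=36*(-3)=-108
MUL R0, R6 → R0=6*(-3)=-18
AND R3, R4 → R3=(-108)&20=20
ADD R5, R6 → R5=17+(-3)=14
ADD R0, R6 → R0=(-18)+(-3)=-21
NEG R0 → R0=-(-21)=21
SHR R5, 2 → R5=14>>2=3
halt.

21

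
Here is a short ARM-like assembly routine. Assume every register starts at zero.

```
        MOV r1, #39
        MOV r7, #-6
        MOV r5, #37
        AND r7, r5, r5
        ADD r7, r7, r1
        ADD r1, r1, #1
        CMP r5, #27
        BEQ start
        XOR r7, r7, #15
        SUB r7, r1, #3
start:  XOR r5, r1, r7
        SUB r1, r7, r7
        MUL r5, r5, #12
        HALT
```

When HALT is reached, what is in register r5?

156

r1=39
r7=-6
r5=37
r7=37&37=37
r7=37+39=76
r1=39+1=40
CMP r5, #27  (cmp 37,27)
BEQ start: not taken
r7=76^15=67
r7=40-3=37
r5=40^37=13
r1=37-37=0
r5=13*12=156
halt.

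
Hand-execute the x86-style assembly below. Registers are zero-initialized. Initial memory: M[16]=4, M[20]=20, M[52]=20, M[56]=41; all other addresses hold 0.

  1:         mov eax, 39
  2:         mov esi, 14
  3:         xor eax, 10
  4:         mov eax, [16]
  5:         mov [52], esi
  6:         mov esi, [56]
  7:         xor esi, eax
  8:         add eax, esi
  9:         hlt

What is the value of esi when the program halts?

45

after mov eax, 39: eax=39
after mov esi, 14: esi=14
after xor eax, 10: eax=39^10=45
after mov eax, [16]: eax=M[16]=4
mov [52], esi → M[52]=14
after mov esi, [56]: esi=M[56]=41
after xor esi, eax: esi=41^4=45
after add eax, esi: eax=4+45=49
halt.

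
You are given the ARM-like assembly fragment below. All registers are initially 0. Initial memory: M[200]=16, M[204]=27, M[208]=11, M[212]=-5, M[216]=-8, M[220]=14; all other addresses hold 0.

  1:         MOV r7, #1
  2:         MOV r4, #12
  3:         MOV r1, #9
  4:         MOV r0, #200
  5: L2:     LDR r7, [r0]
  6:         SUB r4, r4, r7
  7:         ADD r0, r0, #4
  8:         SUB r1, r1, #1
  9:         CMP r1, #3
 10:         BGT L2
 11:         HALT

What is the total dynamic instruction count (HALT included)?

after MOV r7, #1: r7=1
after MOV r4, #12: r4=12
after MOV r1, #9: r1=9
after MOV r0, #200: r0=200
after LDR r7, [r0]: r7=M[200]=16
after SUB r4, r4, r7: r4=12-16=-4
after ADD r0, r0, #4: r0=200+4=204
after SUB r1, r1, #1: r1=9-1=8
CMP r1, #3  (cmp 8,3)
BGT L2: taken
after LDR r7, [r0]: r7=M[204]=27
after SUB r4, r4, r7: r4=(-4)-27=-31
after ADD r0, r0, #4: r0=204+4=208
after SUB r1, r1, #1: r1=8-1=7
CMP r1, #3  (cmp 7,3)
BGT L2: taken
after LDR r7, [r0]: r7=M[208]=11
after SUB r4, r4, r7: r4=(-31)-11=-42
after ADD r0, r0, #4: r0=208+4=212
after SUB r1, r1, #1: r1=7-1=6
CMP r1, #3  (cmp 6,3)
BGT L2: taken
after LDR r7, [r0]: r7=M[212]=-5
after SUB r4, r4, r7: r4=(-42)-(-5)=-37
after ADD r0, r0, #4: r0=212+4=216
after SUB r1, r1, #1: r1=6-1=5
CMP r1, #3  (cmp 5,3)
BGT L2: taken
after LDR r7, [r0]: r7=M[216]=-8
after SUB r4, r4, r7: r4=(-37)-(-8)=-29
after ADD r0, r0, #4: r0=216+4=220
after SUB r1, r1, #1: r1=5-1=4
CMP r1, #3  (cmp 4,3)
BGT L2: taken
after LDR r7, [r0]: r7=M[220]=14
after SUB r4, r4, r7: r4=(-29)-14=-43
after ADD r0, r0, #4: r0=220+4=224
after SUB r1, r1, #1: r1=4-1=3
CMP r1, #3  (cmp 3,3)
BGT L2: not taken
halt.
Total executed instructions: 41.

41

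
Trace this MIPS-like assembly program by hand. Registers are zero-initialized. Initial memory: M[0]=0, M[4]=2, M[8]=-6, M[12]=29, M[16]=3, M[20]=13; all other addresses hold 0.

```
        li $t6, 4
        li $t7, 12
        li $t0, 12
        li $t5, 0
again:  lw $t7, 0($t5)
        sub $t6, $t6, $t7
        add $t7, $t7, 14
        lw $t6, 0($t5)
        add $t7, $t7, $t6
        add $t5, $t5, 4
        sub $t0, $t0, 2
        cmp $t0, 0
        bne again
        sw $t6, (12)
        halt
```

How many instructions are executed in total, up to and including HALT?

after li $t6, 4: $t6=4
after li $t7, 12: $t7=12
after li $t0, 12: $t0=12
after li $t5, 0: $t5=0
after lw $t7, 0($t5): $t7=M[0]=0
after sub $t6, $t6, $t7: $t6=4-0=4
after add $t7, $t7, 14: $t7=0+14=14
after lw $t6, 0($t5): $t6=M[0]=0
after add $t7, $t7, $t6: $t7=14+0=14
after add $t5, $t5, 4: $t5=0+4=4
after sub $t0, $t0, 2: $t0=12-2=10
cmp $t0, 0  (cmp 10,0)
bne again: taken
after lw $t7, 0($t5): $t7=M[4]=2
after sub $t6, $t6, $t7: $t6=0-2=-2
after add $t7, $t7, 14: $t7=2+14=16
after lw $t6, 0($t5): $t6=M[4]=2
after add $t7, $t7, $t6: $t7=16+2=18
after add $t5, $t5, 4: $t5=4+4=8
after sub $t0, $t0, 2: $t0=10-2=8
cmp $t0, 0  (cmp 8,0)
bne again: taken
after lw $t7, 0($t5): $t7=M[8]=-6
after sub $t6, $t6, $t7: $t6=2-(-6)=8
after add $t7, $t7, 14: $t7=(-6)+14=8
after lw $t6, 0($t5): $t6=M[8]=-6
after add $t7, $t7, $t6: $t7=8+(-6)=2
after add $t5, $t5, 4: $t5=8+4=12
after sub $t0, $t0, 2: $t0=8-2=6
cmp $t0, 0  (cmp 6,0)
bne again: taken
after lw $t7, 0($t5): $t7=M[12]=29
after sub $t6, $t6, $t7: $t6=(-6)-29=-35
after add $t7, $t7, 14: $t7=29+14=43
after lw $t6, 0($t5): $t6=M[12]=29
after add $t7, $t7, $t6: $t7=43+29=72
after add $t5, $t5, 4: $t5=12+4=16
after sub $t0, $t0, 2: $t0=6-2=4
cmp $t0, 0  (cmp 4,0)
bne again: taken
after lw $t7, 0($t5): $t7=M[16]=3
after sub $t6, $t6, $t7: $t6=29-3=26
after add $t7, $t7, 14: $t7=3+14=17
after lw $t6, 0($t5): $t6=M[16]=3
after add $t7, $t7, $t6: $t7=17+3=20
after add $t5, $t5, 4: $t5=16+4=20
after sub $t0, $t0, 2: $t0=4-2=2
cmp $t0, 0  (cmp 2,0)
bne again: taken
after lw $t7, 0($t5): $t7=M[20]=13
after sub $t6, $t6, $t7: $t6=3-13=-10
after add $t7, $t7, 14: $t7=13+14=27
after lw $t6, 0($t5): $t6=M[20]=13
after add $t7, $t7, $t6: $t7=27+13=40
after add $t5, $t5, 4: $t5=20+4=24
after sub $t0, $t0, 2: $t0=2-2=0
cmp $t0, 0  (cmp 0,0)
bne again: not taken
sw $t6, (12) → M[12]=13
halt.
Total executed instructions: 60.

60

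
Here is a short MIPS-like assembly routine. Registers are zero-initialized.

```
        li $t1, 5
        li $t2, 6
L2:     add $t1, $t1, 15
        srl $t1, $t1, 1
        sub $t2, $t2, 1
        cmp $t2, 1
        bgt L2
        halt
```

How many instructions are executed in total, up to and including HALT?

28

after li $t1, 5: $t1=5
after li $t2, 6: $t2=6
after add $t1, $t1, 15: $t1=5+15=20
after srl $t1, $t1, 1: $t1=20>>1=10
after sub $t2, $t2, 1: $t2=6-1=5
cmp $t2, 1  (cmp 5,1)
bgt L2: taken
after add $t1, $t1, 15: $t1=10+15=25
after srl $t1, $t1, 1: $t1=25>>1=12
after sub $t2, $t2, 1: $t2=5-1=4
cmp $t2, 1  (cmp 4,1)
bgt L2: taken
after add $t1, $t1, 15: $t1=12+15=27
after srl $t1, $t1, 1: $t1=27>>1=13
after sub $t2, $t2, 1: $t2=4-1=3
cmp $t2, 1  (cmp 3,1)
bgt L2: taken
after add $t1, $t1, 15: $t1=13+15=28
after srl $t1, $t1, 1: $t1=28>>1=14
after sub $t2, $t2, 1: $t2=3-1=2
cmp $t2, 1  (cmp 2,1)
bgt L2: taken
after add $t1, $t1, 15: $t1=14+15=29
after srl $t1, $t1, 1: $t1=29>>1=14
after sub $t2, $t2, 1: $t2=2-1=1
cmp $t2, 1  (cmp 1,1)
bgt L2: not taken
halt.
Total executed instructions: 28.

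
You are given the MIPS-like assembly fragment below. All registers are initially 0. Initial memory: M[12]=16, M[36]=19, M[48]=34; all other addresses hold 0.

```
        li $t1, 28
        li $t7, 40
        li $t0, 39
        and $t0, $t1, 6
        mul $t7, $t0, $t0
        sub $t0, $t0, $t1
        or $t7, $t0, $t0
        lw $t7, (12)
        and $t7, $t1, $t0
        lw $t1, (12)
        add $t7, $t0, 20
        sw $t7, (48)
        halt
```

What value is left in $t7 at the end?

$t1=28
$t7=40
$t0=39
$t0=28&6=4
$t7=4*4=16
$t0=4-28=-24
$t7=(-24)|(-24)=-24
$t7=M[12]=16
$t7=28&(-24)=8
$t1=M[12]=16
$t7=(-24)+20=-4
sw $t7, (48) → M[48]=-4
halt.

-4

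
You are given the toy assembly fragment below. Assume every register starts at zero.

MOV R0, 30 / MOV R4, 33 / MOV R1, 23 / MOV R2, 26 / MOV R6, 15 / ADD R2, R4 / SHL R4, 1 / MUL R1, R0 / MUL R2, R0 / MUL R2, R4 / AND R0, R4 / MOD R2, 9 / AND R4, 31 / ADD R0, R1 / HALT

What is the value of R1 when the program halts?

after MOV R0, 30: R0=30
after MOV R4, 33: R4=33
after MOV R1, 23: R1=23
after MOV R2, 26: R2=26
after MOV R6, 15: R6=15
after ADD R2, R4: R2=26+33=59
after SHL R4, 1: R4=33<<1=66
after MUL R1, R0: R1=23*30=690
after MUL R2, R0: R2=59*30=1770
after MUL R2, R4: R2=1770*66=116820
after AND R0, R4: R0=30&66=2
after MOD R2, 9: R2=116820%9=0
after AND R4, 31: R4=66&31=2
after ADD R0, R1: R0=2+690=692
halt.

690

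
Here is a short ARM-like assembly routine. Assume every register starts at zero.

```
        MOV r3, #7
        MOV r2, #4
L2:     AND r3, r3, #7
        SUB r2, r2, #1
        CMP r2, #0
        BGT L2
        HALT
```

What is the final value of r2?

r3=7
r2=4
r3=7&7=7
r2=4-1=3
CMP r2, #0  (cmp 3,0)
BGT L2: taken
r3=7&7=7
r2=3-1=2
CMP r2, #0  (cmp 2,0)
BGT L2: taken
r3=7&7=7
r2=2-1=1
CMP r2, #0  (cmp 1,0)
BGT L2: taken
r3=7&7=7
r2=1-1=0
CMP r2, #0  (cmp 0,0)
BGT L2: not taken
halt.

0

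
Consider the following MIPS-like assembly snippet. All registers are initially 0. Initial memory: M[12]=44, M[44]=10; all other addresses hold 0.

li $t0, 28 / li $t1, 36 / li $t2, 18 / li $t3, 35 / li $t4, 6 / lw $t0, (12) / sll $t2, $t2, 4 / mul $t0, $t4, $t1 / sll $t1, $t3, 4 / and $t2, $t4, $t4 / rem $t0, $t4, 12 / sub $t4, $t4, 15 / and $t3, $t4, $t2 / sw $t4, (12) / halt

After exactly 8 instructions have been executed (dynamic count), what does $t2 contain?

after li $t0, 28: $t0=28
after li $t1, 36: $t1=36
after li $t2, 18: $t2=18
after li $t3, 35: $t3=35
after li $t4, 6: $t4=6
after lw $t0, (12): $t0=M[12]=44
after sll $t2, $t2, 4: $t2=18<<4=288
after mul $t0, $t4, $t1: $t0=6*36=216
After step 8: $t2 = 288.

288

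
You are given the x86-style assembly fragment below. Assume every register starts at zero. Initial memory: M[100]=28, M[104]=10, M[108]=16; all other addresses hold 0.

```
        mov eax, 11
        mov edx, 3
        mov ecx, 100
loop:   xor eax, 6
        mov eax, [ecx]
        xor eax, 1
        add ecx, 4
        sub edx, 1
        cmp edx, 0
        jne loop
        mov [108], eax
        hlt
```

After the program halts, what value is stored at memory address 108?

mov eax, 11 → eax=11
mov edx, 3 → edx=3
mov ecx, 100 → ecx=100
xor eax, 6 → eax=11^6=13
mov eax, [ecx] → eax=M[100]=28
xor eax, 1 → eax=28^1=29
add ecx, 4 → ecx=100+4=104
sub edx, 1 → edx=3-1=2
cmp edx, 0  (cmp 2,0)
jne loop: taken
xor eax, 6 → eax=29^6=27
mov eax, [ecx] → eax=M[104]=10
xor eax, 1 → eax=10^1=11
add ecx, 4 → ecx=104+4=108
sub edx, 1 → edx=2-1=1
cmp edx, 0  (cmp 1,0)
jne loop: taken
xor eax, 6 → eax=11^6=13
mov eax, [ecx] → eax=M[108]=16
xor eax, 1 → eax=16^1=17
add ecx, 4 → ecx=108+4=112
sub edx, 1 → edx=1-1=0
cmp edx, 0  (cmp 0,0)
jne loop: not taken
mov [108], eax → M[108]=17
halt.

17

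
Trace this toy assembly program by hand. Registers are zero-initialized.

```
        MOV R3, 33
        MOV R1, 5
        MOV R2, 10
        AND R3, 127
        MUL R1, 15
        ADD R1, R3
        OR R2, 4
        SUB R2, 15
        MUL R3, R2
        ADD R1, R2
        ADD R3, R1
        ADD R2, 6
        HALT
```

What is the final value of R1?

MOV R3, 33 → R3=33
MOV R1, 5 → R1=5
MOV R2, 10 → R2=10
AND R3, 127 → R3=33&127=33
MUL R1, 15 → R1=5*15=75
ADD R1, R3 → R1=75+33=108
OR R2, 4 → R2=10|4=14
SUB R2, 15 → R2=14-15=-1
MUL R3, R2 → R3=33*(-1)=-33
ADD R1, R2 → R1=108+(-1)=107
ADD R3, R1 → R3=(-33)+107=74
ADD R2, 6 → R2=(-1)+6=5
halt.

107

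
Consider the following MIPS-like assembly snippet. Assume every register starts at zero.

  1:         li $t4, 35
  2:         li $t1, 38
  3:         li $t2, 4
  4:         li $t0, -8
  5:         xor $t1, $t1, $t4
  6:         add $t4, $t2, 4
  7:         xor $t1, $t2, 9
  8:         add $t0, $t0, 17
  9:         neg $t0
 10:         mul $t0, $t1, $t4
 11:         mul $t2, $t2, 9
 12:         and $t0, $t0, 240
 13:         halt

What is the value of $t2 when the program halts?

$t4=35
$t1=38
$t2=4
$t0=-8
$t1=38^35=5
$t4=4+4=8
$t1=4^9=13
$t0=(-8)+17=9
$t0=-(9)=-9
$t0=13*8=104
$t2=4*9=36
$t0=104&240=96
halt.

36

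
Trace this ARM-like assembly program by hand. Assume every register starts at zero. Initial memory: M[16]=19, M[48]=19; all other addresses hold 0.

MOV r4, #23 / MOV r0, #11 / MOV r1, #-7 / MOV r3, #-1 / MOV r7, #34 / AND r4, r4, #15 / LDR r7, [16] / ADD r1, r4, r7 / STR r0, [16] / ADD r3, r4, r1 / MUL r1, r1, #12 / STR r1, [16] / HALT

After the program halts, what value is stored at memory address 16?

r4=23
r0=11
r1=-7
r3=-1
r7=34
r4=23&15=7
r7=M[16]=19
r1=7+19=26
STR r0, [16] → M[16]=11
r3=7+26=33
r1=26*12=312
STR r1, [16] → M[16]=312
halt.

312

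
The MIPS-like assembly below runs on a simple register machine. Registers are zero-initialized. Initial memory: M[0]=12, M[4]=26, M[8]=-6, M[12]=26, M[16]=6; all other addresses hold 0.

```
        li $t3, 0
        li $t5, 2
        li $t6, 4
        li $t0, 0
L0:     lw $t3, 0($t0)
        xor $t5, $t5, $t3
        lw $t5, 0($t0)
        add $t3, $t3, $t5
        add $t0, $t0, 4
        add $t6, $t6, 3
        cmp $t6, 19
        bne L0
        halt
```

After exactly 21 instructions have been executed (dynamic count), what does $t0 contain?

8

li $t3, 0 → $t3=0
li $t5, 2 → $t5=2
li $t6, 4 → $t6=4
li $t0, 0 → $t0=0
lw $t3, 0($t0) → $t3=M[0]=12
xor $t5, $t5, $t3 → $t5=2^12=14
lw $t5, 0($t0) → $t5=M[0]=12
add $t3, $t3, $t5 → $t3=12+12=24
add $t0, $t0, 4 → $t0=0+4=4
add $t6, $t6, 3 → $t6=4+3=7
cmp $t6, 19  (cmp 7,19)
bne L0: taken
lw $t3, 0($t0) → $t3=M[4]=26
xor $t5, $t5, $t3 → $t5=12^26=22
lw $t5, 0($t0) → $t5=M[4]=26
add $t3, $t3, $t5 → $t3=26+26=52
add $t0, $t0, 4 → $t0=4+4=8
add $t6, $t6, 3 → $t6=7+3=10
cmp $t6, 19  (cmp 10,19)
bne L0: taken
lw $t3, 0($t0) → $t3=M[8]=-6
After step 21: $t0 = 8.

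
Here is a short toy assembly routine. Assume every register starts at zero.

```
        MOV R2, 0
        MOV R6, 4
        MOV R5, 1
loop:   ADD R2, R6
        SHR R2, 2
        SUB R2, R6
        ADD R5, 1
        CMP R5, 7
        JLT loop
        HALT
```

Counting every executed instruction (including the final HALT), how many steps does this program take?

after MOV R2, 0: R2=0
after MOV R6, 4: R6=4
after MOV R5, 1: R5=1
after ADD R2, R6: R2=0+4=4
after SHR R2, 2: R2=4>>2=1
after SUB R2, R6: R2=1-4=-3
after ADD R5, 1: R5=1+1=2
CMP R5, 7  (cmp 2,7)
JLT loop: taken
after ADD R2, R6: R2=(-3)+4=1
after SHR R2, 2: R2=1>>2=0
after SUB R2, R6: R2=0-4=-4
after ADD R5, 1: R5=2+1=3
CMP R5, 7  (cmp 3,7)
JLT loop: taken
after ADD R2, R6: R2=(-4)+4=0
after SHR R2, 2: R2=0>>2=0
after SUB R2, R6: R2=0-4=-4
after ADD R5, 1: R5=3+1=4
CMP R5, 7  (cmp 4,7)
JLT loop: taken
after ADD R2, R6: R2=(-4)+4=0
after SHR R2, 2: R2=0>>2=0
after SUB R2, R6: R2=0-4=-4
after ADD R5, 1: R5=4+1=5
CMP R5, 7  (cmp 5,7)
JLT loop: taken
after ADD R2, R6: R2=(-4)+4=0
after SHR R2, 2: R2=0>>2=0
after SUB R2, R6: R2=0-4=-4
after ADD R5, 1: R5=5+1=6
CMP R5, 7  (cmp 6,7)
JLT loop: taken
after ADD R2, R6: R2=(-4)+4=0
after SHR R2, 2: R2=0>>2=0
after SUB R2, R6: R2=0-4=-4
after ADD R5, 1: R5=6+1=7
CMP R5, 7  (cmp 7,7)
JLT loop: not taken
halt.
Total executed instructions: 40.

40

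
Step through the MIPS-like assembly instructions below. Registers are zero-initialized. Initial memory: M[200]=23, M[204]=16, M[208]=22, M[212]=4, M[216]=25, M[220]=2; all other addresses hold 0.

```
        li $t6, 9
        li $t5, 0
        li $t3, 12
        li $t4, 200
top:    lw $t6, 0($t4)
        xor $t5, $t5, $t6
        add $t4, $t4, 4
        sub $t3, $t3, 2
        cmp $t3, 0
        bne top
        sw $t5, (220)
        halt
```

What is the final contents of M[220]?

after li $t6, 9: $t6=9
after li $t5, 0: $t5=0
after li $t3, 12: $t3=12
after li $t4, 200: $t4=200
after lw $t6, 0($t4): $t6=M[200]=23
after xor $t5, $t5, $t6: $t5=0^23=23
after add $t4, $t4, 4: $t4=200+4=204
after sub $t3, $t3, 2: $t3=12-2=10
cmp $t3, 0  (cmp 10,0)
bne top: taken
after lw $t6, 0($t4): $t6=M[204]=16
after xor $t5, $t5, $t6: $t5=23^16=7
after add $t4, $t4, 4: $t4=204+4=208
after sub $t3, $t3, 2: $t3=10-2=8
cmp $t3, 0  (cmp 8,0)
bne top: taken
after lw $t6, 0($t4): $t6=M[208]=22
after xor $t5, $t5, $t6: $t5=7^22=17
after add $t4, $t4, 4: $t4=208+4=212
after sub $t3, $t3, 2: $t3=8-2=6
cmp $t3, 0  (cmp 6,0)
bne top: taken
after lw $t6, 0($t4): $t6=M[212]=4
after xor $t5, $t5, $t6: $t5=17^4=21
after add $t4, $t4, 4: $t4=212+4=216
after sub $t3, $t3, 2: $t3=6-2=4
cmp $t3, 0  (cmp 4,0)
bne top: taken
after lw $t6, 0($t4): $t6=M[216]=25
after xor $t5, $t5, $t6: $t5=21^25=12
after add $t4, $t4, 4: $t4=216+4=220
after sub $t3, $t3, 2: $t3=4-2=2
cmp $t3, 0  (cmp 2,0)
bne top: taken
after lw $t6, 0($t4): $t6=M[220]=2
after xor $t5, $t5, $t6: $t5=12^2=14
after add $t4, $t4, 4: $t4=220+4=224
after sub $t3, $t3, 2: $t3=2-2=0
cmp $t3, 0  (cmp 0,0)
bne top: not taken
sw $t5, (220) → M[220]=14
halt.

14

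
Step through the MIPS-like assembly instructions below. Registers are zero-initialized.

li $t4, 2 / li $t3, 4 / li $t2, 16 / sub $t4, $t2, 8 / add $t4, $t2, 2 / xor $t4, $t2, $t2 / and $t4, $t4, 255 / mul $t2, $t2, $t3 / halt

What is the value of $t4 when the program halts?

li $t4, 2 → $t4=2
li $t3, 4 → $t3=4
li $t2, 16 → $t2=16
sub $t4, $t2, 8 → $t4=16-8=8
add $t4, $t2, 2 → $t4=16+2=18
xor $t4, $t2, $t2 → $t4=16^16=0
and $t4, $t4, 255 → $t4=0&255=0
mul $t2, $t2, $t3 → $t2=16*4=64
halt.

0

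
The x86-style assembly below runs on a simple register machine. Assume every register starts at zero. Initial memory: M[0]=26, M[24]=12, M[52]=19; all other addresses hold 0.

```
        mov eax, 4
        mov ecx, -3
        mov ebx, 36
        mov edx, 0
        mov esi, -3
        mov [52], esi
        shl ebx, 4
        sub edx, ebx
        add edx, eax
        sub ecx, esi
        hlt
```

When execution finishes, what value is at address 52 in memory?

-3

eax=4
ecx=-3
ebx=36
edx=0
esi=-3
mov [52], esi → M[52]=-3
ebx=36<<4=576
edx=0-576=-576
edx=(-576)+4=-572
ecx=(-3)-(-3)=0
halt.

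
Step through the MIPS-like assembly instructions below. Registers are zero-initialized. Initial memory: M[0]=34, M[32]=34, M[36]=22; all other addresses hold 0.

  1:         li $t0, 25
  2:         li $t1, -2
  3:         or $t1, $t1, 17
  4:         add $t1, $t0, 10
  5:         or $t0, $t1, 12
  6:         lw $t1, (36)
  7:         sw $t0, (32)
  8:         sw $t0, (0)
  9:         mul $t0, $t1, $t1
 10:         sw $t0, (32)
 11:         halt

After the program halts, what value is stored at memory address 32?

484

li $t0, 25 → $t0=25
li $t1, -2 → $t1=-2
or $t1, $t1, 17 → $t1=(-2)|17=-1
add $t1, $t0, 10 → $t1=25+10=35
or $t0, $t1, 12 → $t0=35|12=47
lw $t1, (36) → $t1=M[36]=22
sw $t0, (32) → M[32]=47
sw $t0, (0) → M[0]=47
mul $t0, $t1, $t1 → $t0=22*22=484
sw $t0, (32) → M[32]=484
halt.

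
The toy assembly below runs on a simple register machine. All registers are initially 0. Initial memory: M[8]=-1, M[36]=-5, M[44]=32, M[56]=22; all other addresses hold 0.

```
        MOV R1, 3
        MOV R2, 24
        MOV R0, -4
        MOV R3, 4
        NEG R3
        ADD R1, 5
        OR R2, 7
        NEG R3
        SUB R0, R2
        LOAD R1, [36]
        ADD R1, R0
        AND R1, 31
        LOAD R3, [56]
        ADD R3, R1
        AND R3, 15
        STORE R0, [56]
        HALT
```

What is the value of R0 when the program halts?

R1=3
R2=24
R0=-4
R3=4
R3=-(4)=-4
R1=3+5=8
R2=24|7=31
R3=-(-4)=4
R0=(-4)-31=-35
R1=M[36]=-5
R1=(-5)+(-35)=-40
R1=(-40)&31=24
R3=M[56]=22
R3=22+24=46
R3=46&15=14
STORE R0, [56] → M[56]=-35
halt.

-35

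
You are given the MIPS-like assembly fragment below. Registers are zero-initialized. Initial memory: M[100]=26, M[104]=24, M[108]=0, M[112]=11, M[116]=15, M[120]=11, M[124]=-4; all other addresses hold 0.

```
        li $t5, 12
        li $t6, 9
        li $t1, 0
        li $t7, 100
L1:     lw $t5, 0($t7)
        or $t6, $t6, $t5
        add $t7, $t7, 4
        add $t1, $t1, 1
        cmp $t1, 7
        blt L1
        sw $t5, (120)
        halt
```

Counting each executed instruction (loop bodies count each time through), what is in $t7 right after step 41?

124

after li $t5, 12: $t5=12
after li $t6, 9: $t6=9
after li $t1, 0: $t1=0
after li $t7, 100: $t7=100
after lw $t5, 0($t7): $t5=M[100]=26
after or $t6, $t6, $t5: $t6=9|26=27
after add $t7, $t7, 4: $t7=100+4=104
after add $t1, $t1, 1: $t1=0+1=1
cmp $t1, 7  (cmp 1,7)
blt L1: taken
after lw $t5, 0($t7): $t5=M[104]=24
after or $t6, $t6, $t5: $t6=27|24=27
after add $t7, $t7, 4: $t7=104+4=108
after add $t1, $t1, 1: $t1=1+1=2
cmp $t1, 7  (cmp 2,7)
blt L1: taken
after lw $t5, 0($t7): $t5=M[108]=0
after or $t6, $t6, $t5: $t6=27|0=27
after add $t7, $t7, 4: $t7=108+4=112
after add $t1, $t1, 1: $t1=2+1=3
cmp $t1, 7  (cmp 3,7)
blt L1: taken
after lw $t5, 0($t7): $t5=M[112]=11
after or $t6, $t6, $t5: $t6=27|11=27
after add $t7, $t7, 4: $t7=112+4=116
after add $t1, $t1, 1: $t1=3+1=4
cmp $t1, 7  (cmp 4,7)
blt L1: taken
after lw $t5, 0($t7): $t5=M[116]=15
after or $t6, $t6, $t5: $t6=27|15=31
after add $t7, $t7, 4: $t7=116+4=120
after add $t1, $t1, 1: $t1=4+1=5
cmp $t1, 7  (cmp 5,7)
blt L1: taken
after lw $t5, 0($t7): $t5=M[120]=11
after or $t6, $t6, $t5: $t6=31|11=31
after add $t7, $t7, 4: $t7=120+4=124
after add $t1, $t1, 1: $t1=5+1=6
cmp $t1, 7  (cmp 6,7)
blt L1: taken
after lw $t5, 0($t7): $t5=M[124]=-4
After step 41: $t7 = 124.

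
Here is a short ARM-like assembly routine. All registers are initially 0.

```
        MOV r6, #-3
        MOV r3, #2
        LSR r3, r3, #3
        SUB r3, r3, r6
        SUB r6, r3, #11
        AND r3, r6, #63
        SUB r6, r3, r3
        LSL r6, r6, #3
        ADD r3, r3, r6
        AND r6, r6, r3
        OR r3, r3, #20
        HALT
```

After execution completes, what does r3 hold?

60

MOV r6, #-3 → r6=-3
MOV r3, #2 → r3=2
LSR r3, r3, #3 → r3=2>>3=0
SUB r3, r3, r6 → r3=0-(-3)=3
SUB r6, r3, #11 → r6=3-11=-8
AND r3, r6, #63 → r3=(-8)&63=56
SUB r6, r3, r3 → r6=56-56=0
LSL r6, r6, #3 → r6=0<<3=0
ADD r3, r3, r6 → r3=56+0=56
AND r6, r6, r3 → r6=0&56=0
OR r3, r3, #20 → r3=56|20=60
halt.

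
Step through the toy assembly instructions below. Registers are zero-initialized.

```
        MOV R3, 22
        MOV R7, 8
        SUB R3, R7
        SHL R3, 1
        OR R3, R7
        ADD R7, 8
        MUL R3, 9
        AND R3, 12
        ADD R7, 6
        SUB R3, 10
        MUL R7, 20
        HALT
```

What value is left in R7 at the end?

440

after MOV R3, 22: R3=22
after MOV R7, 8: R7=8
after SUB R3, R7: R3=22-8=14
after SHL R3, 1: R3=14<<1=28
after OR R3, R7: R3=28|8=28
after ADD R7, 8: R7=8+8=16
after MUL R3, 9: R3=28*9=252
after AND R3, 12: R3=252&12=12
after ADD R7, 6: R7=16+6=22
after SUB R3, 10: R3=12-10=2
after MUL R7, 20: R7=22*20=440
halt.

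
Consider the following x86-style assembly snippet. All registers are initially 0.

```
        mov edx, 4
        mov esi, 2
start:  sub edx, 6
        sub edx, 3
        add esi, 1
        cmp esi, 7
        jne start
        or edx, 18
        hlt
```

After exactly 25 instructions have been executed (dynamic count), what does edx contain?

-41

after mov edx, 4: edx=4
after mov esi, 2: esi=2
after sub edx, 6: edx=4-6=-2
after sub edx, 3: edx=(-2)-3=-5
after add esi, 1: esi=2+1=3
cmp esi, 7  (cmp 3,7)
jne start: taken
after sub edx, 6: edx=(-5)-6=-11
after sub edx, 3: edx=(-11)-3=-14
after add esi, 1: esi=3+1=4
cmp esi, 7  (cmp 4,7)
jne start: taken
after sub edx, 6: edx=(-14)-6=-20
after sub edx, 3: edx=(-20)-3=-23
after add esi, 1: esi=4+1=5
cmp esi, 7  (cmp 5,7)
jne start: taken
after sub edx, 6: edx=(-23)-6=-29
after sub edx, 3: edx=(-29)-3=-32
after add esi, 1: esi=5+1=6
cmp esi, 7  (cmp 6,7)
jne start: taken
after sub edx, 6: edx=(-32)-6=-38
after sub edx, 3: edx=(-38)-3=-41
after add esi, 1: esi=6+1=7
After step 25: edx = -41.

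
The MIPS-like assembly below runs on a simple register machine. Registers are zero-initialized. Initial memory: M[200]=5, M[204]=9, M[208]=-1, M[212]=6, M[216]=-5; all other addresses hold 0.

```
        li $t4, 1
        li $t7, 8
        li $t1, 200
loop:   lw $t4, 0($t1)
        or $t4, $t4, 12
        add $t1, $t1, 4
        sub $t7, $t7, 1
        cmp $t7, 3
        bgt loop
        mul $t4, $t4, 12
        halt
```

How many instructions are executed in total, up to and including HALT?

$t4=1
$t7=8
$t1=200
$t4=M[200]=5
$t4=5|12=13
$t1=200+4=204
$t7=8-1=7
cmp $t7, 3  (cmp 7,3)
bgt loop: taken
$t4=M[204]=9
$t4=9|12=13
$t1=204+4=208
$t7=7-1=6
cmp $t7, 3  (cmp 6,3)
bgt loop: taken
$t4=M[208]=-1
$t4=(-1)|12=-1
$t1=208+4=212
$t7=6-1=5
cmp $t7, 3  (cmp 5,3)
bgt loop: taken
$t4=M[212]=6
$t4=6|12=14
$t1=212+4=216
$t7=5-1=4
cmp $t7, 3  (cmp 4,3)
bgt loop: taken
$t4=M[216]=-5
$t4=(-5)|12=-1
$t1=216+4=220
$t7=4-1=3
cmp $t7, 3  (cmp 3,3)
bgt loop: not taken
$t4=(-1)*12=-12
halt.
Total executed instructions: 35.

35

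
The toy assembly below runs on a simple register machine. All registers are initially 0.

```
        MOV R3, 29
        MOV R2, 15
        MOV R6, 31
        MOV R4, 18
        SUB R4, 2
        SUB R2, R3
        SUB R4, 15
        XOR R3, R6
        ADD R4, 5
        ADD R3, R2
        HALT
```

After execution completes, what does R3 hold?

R3=29
R2=15
R6=31
R4=18
R4=18-2=16
R2=15-29=-14
R4=16-15=1
R3=29^31=2
R4=1+5=6
R3=2+(-14)=-12
halt.

-12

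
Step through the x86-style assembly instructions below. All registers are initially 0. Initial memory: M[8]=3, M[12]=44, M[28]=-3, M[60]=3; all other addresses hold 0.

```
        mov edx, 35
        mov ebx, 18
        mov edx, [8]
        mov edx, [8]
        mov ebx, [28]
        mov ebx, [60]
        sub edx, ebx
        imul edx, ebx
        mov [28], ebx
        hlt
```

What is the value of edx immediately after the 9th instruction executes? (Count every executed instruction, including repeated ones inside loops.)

after mov edx, 35: edx=35
after mov ebx, 18: ebx=18
after mov edx, [8]: edx=M[8]=3
after mov edx, [8]: edx=M[8]=3
after mov ebx, [28]: ebx=M[28]=-3
after mov ebx, [60]: ebx=M[60]=3
after sub edx, ebx: edx=3-3=0
after imul edx, ebx: edx=0*3=0
mov [28], ebx → M[28]=3
After step 9: edx = 0.

0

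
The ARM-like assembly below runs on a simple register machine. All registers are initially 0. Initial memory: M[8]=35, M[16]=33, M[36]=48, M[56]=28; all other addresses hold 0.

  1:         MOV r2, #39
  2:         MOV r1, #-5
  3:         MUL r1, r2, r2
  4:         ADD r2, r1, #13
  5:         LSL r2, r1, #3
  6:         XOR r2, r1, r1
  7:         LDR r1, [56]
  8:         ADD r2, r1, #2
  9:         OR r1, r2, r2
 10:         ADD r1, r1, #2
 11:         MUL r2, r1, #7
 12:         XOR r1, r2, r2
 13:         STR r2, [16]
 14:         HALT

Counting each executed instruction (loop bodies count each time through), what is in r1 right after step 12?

0

MOV r2, #39 → r2=39
MOV r1, #-5 → r1=-5
MUL r1, r2, r2 → r1=39*39=1521
ADD r2, r1, #13 → r2=1521+13=1534
LSL r2, r1, #3 → r2=1521<<3=12168
XOR r2, r1, r1 → r2=1521^1521=0
LDR r1, [56] → r1=M[56]=28
ADD r2, r1, #2 → r2=28+2=30
OR r1, r2, r2 → r1=30|30=30
ADD r1, r1, #2 → r1=30+2=32
MUL r2, r1, #7 → r2=32*7=224
XOR r1, r2, r2 → r1=224^224=0
After step 12: r1 = 0.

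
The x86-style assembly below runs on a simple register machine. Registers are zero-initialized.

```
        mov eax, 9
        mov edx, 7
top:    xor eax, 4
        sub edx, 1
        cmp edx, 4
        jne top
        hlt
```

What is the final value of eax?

13

after mov eax, 9: eax=9
after mov edx, 7: edx=7
after xor eax, 4: eax=9^4=13
after sub edx, 1: edx=7-1=6
cmp edx, 4  (cmp 6,4)
jne top: taken
after xor eax, 4: eax=13^4=9
after sub edx, 1: edx=6-1=5
cmp edx, 4  (cmp 5,4)
jne top: taken
after xor eax, 4: eax=9^4=13
after sub edx, 1: edx=5-1=4
cmp edx, 4  (cmp 4,4)
jne top: not taken
halt.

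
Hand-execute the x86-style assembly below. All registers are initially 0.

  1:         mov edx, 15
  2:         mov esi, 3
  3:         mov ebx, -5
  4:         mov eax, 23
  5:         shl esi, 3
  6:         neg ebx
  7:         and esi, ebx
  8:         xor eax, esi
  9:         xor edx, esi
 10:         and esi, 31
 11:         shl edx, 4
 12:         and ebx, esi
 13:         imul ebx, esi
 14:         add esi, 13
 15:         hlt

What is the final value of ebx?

0

edx=15
esi=3
ebx=-5
eax=23
esi=3<<3=24
ebx=-(-5)=5
esi=24&5=0
eax=23^0=23
edx=15^0=15
esi=0&31=0
edx=15<<4=240
ebx=5&0=0
ebx=0*0=0
esi=0+13=13
halt.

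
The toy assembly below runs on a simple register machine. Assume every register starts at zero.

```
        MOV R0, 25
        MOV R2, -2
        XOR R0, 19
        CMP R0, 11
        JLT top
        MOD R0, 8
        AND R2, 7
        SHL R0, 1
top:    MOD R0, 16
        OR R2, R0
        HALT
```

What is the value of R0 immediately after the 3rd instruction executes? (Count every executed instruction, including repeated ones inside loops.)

R0=25
R2=-2
R0=25^19=10
After step 3: R0 = 10.

10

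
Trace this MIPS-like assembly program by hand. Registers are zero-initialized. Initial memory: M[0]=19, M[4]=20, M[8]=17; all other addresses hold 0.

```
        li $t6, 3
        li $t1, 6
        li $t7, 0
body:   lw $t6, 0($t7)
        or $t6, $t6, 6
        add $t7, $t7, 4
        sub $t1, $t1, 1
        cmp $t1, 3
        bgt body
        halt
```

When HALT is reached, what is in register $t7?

12

$t6=3
$t1=6
$t7=0
$t6=M[0]=19
$t6=19|6=23
$t7=0+4=4
$t1=6-1=5
cmp $t1, 3  (cmp 5,3)
bgt body: taken
$t6=M[4]=20
$t6=20|6=22
$t7=4+4=8
$t1=5-1=4
cmp $t1, 3  (cmp 4,3)
bgt body: taken
$t6=M[8]=17
$t6=17|6=23
$t7=8+4=12
$t1=4-1=3
cmp $t1, 3  (cmp 3,3)
bgt body: not taken
halt.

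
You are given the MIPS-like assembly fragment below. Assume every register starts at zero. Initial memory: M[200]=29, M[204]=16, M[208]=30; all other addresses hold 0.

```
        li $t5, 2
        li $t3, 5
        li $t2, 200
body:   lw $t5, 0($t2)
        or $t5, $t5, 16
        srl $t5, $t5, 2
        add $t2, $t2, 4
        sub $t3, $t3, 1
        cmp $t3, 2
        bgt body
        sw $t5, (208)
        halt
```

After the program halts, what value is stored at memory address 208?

li $t5, 2 → $t5=2
li $t3, 5 → $t3=5
li $t2, 200 → $t2=200
lw $t5, 0($t2) → $t5=M[200]=29
or $t5, $t5, 16 → $t5=29|16=29
srl $t5, $t5, 2 → $t5=29>>2=7
add $t2, $t2, 4 → $t2=200+4=204
sub $t3, $t3, 1 → $t3=5-1=4
cmp $t3, 2  (cmp 4,2)
bgt body: taken
lw $t5, 0($t2) → $t5=M[204]=16
or $t5, $t5, 16 → $t5=16|16=16
srl $t5, $t5, 2 → $t5=16>>2=4
add $t2, $t2, 4 → $t2=204+4=208
sub $t3, $t3, 1 → $t3=4-1=3
cmp $t3, 2  (cmp 3,2)
bgt body: taken
lw $t5, 0($t2) → $t5=M[208]=30
or $t5, $t5, 16 → $t5=30|16=30
srl $t5, $t5, 2 → $t5=30>>2=7
add $t2, $t2, 4 → $t2=208+4=212
sub $t3, $t3, 1 → $t3=3-1=2
cmp $t3, 2  (cmp 2,2)
bgt body: not taken
sw $t5, (208) → M[208]=7
halt.

7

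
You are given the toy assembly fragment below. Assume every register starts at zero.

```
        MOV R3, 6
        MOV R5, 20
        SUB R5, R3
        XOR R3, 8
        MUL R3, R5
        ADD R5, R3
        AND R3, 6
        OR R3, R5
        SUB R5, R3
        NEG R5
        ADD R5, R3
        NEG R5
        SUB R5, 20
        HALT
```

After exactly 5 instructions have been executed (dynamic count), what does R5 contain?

MOV R3, 6 → R3=6
MOV R5, 20 → R5=20
SUB R5, R3 → R5=20-6=14
XOR R3, 8 → R3=6^8=14
MUL R3, R5 → R3=14*14=196
After step 5: R5 = 14.

14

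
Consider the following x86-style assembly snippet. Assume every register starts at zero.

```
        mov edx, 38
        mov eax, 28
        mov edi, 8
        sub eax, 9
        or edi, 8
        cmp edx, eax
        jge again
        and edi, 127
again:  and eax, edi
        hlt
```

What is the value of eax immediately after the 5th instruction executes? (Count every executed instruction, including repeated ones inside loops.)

19

edx=38
eax=28
edi=8
eax=28-9=19
edi=8|8=8
After step 5: eax = 19.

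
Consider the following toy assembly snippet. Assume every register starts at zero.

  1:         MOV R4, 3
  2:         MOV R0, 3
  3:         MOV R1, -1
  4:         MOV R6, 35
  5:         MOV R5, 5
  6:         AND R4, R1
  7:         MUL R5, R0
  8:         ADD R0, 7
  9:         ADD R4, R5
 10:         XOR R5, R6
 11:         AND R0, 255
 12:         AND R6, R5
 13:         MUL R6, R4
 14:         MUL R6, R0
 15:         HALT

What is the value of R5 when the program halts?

44

MOV R4, 3 → R4=3
MOV R0, 3 → R0=3
MOV R1, -1 → R1=-1
MOV R6, 35 → R6=35
MOV R5, 5 → R5=5
AND R4, R1 → R4=3&(-1)=3
MUL R5, R0 → R5=5*3=15
ADD R0, 7 → R0=3+7=10
ADD R4, R5 → R4=3+15=18
XOR R5, R6 → R5=15^35=44
AND R0, 255 → R0=10&255=10
AND R6, R5 → R6=35&44=32
MUL R6, R4 → R6=32*18=576
MUL R6, R0 → R6=576*10=5760
halt.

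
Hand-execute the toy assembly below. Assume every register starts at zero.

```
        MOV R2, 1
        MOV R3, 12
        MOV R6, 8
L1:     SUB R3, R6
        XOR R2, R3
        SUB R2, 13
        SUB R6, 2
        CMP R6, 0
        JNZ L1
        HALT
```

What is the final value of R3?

-8

MOV R2, 1 → R2=1
MOV R3, 12 → R3=12
MOV R6, 8 → R6=8
SUB R3, R6 → R3=12-8=4
XOR R2, R3 → R2=1^4=5
SUB R2, 13 → R2=5-13=-8
SUB R6, 2 → R6=8-2=6
CMP R6, 0  (cmp 6,0)
JNZ L1: taken
SUB R3, R6 → R3=4-6=-2
XOR R2, R3 → R2=(-8)^(-2)=6
SUB R2, 13 → R2=6-13=-7
SUB R6, 2 → R6=6-2=4
CMP R6, 0  (cmp 4,0)
JNZ L1: taken
SUB R3, R6 → R3=(-2)-4=-6
XOR R2, R3 → R2=(-7)^(-6)=3
SUB R2, 13 → R2=3-13=-10
SUB R6, 2 → R6=4-2=2
CMP R6, 0  (cmp 2,0)
JNZ L1: taken
SUB R3, R6 → R3=(-6)-2=-8
XOR R2, R3 → R2=(-10)^(-8)=14
SUB R2, 13 → R2=14-13=1
SUB R6, 2 → R6=2-2=0
CMP R6, 0  (cmp 0,0)
JNZ L1: not taken
halt.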